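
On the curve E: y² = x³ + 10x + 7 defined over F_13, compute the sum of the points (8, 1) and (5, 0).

(8, 1) + (5, 0). λ = (0 - 1)/(5 - 8) ≡ 12/10 mod 13. 10⁻¹ ≡ 4 (mod 13) since 10·4 = 40 ≡ 1, so λ ≡ 9.
  x = λ² - 8 - 5 = 81 - 13 ≡ 3; y = λ·(8 - 3) - 1 ≡ 5. → (3, 5)

(3, 5)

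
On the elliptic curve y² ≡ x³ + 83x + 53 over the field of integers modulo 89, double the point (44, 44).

(23, 44)

tangent at (44, 44): λ = (3·44² + 83)/(2·44) ≡ 17/88. 88⁻¹ ≡ 88 (mod 89) since 88·88 = 7744 ≡ 1, so λ ≡ 17·88 ≡ 72.
  x = λ² - 44 - 44 = 5184 - 88 ≡ 23; y = λ·(44 - 23) - 44 ≡ 44. → (23, 44)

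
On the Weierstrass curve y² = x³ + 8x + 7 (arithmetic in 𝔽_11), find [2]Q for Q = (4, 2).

tangent at (4, 2): λ = (3·4² + 8)/(2·2) ≡ 1/4. 4⁻¹ ≡ 3 (mod 11), so λ ≡ 1·3 ≡ 3.
  x = λ² - 4 - 4 = 9 - 8 ≡ 1; y = λ·(4 - 1) - 2 ≡ 7. → (1, 7)

(1, 7)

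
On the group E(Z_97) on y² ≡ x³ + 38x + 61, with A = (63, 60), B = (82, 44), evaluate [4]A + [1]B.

(74, 42)

First 4A:
Double-and-add on 4 = (100)₂. Start with A = (63, 60) for the leading 1-bit.
double: tangent at (63, 60): λ = (3·63² + 38)/(2·60) ≡ 14/23. 23⁻¹ ≡ 38 (mod 97), so λ ≡ 14·38 ≡ 47.
  x = λ² - 63 - 63 = 2209 - 126 ≡ 46; y = λ·(63 - 46) - 60 ≡ 60. → (46, 60)
double: tangent at (46, 60): λ = (3·46² + 38)/(2·60) ≡ 81/23. 23⁻¹ ≡ 38 (mod 97), so λ ≡ 81·38 ≡ 71.
  x = λ² - 46 - 46 = 5041 - 92 ≡ 2; y = λ·(46 - 2) - 60 ≡ 57. → (2, 57)
4A = (2, 57).
Finally 4A + B:
(2, 57) + (82, 44). λ = (44 - 57)/(82 - 2) ≡ 84/80 mod 97. 80⁻¹ ≡ 57 (mod 97), so λ ≡ 35.
  x = λ² - 2 - 82 = 1225 - 84 ≡ 74; y = λ·(2 - 74) - 57 ≡ 42. → (74, 42)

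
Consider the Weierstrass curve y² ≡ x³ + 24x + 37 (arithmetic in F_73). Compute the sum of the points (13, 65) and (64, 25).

(13, 65) + (64, 25). λ = (25 - 65)/(64 - 13) ≡ 33/51 mod 73. 51⁻¹ ≡ 63 (mod 73), so λ ≡ 35.
  x = λ² - 13 - 64 = 1225 - 77 ≡ 53; y = λ·(13 - 53) - 65 ≡ 68. → (53, 68)

(53, 68)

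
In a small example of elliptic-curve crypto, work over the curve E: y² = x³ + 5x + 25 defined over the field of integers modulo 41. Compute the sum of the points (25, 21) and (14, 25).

(25, 21) + (14, 25). λ = (25 - 21)/(14 - 25) ≡ 4/30 mod 41. 30⁻¹ ≡ 26 (mod 41), so λ ≡ 22.
  x = λ² - 25 - 14 = 484 - 39 ≡ 35; y = λ·(25 - 35) - 21 ≡ 5. → (35, 5)

(35, 5)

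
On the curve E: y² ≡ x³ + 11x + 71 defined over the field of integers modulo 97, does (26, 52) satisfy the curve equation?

yes

y² = 52² ≡ 85; x³ + 11x + 71 = 17933 ≡ 85 (mod 97). 85 = 85.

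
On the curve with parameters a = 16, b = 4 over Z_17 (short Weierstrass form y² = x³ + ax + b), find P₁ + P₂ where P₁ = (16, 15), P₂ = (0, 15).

(1, 2)

(16, 15) + (0, 15). λ = (15 - 15)/(0 - 16) ≡ 0/1 mod 17. 1⁻¹ ≡ 1 (mod 17) since 1·1 = 1 ≡ 1, so λ ≡ 0.
  x = λ² - 16 - 0 = 0 - 16 ≡ 1; y = λ·(16 - 1) - 15 ≡ 2. → (1, 2)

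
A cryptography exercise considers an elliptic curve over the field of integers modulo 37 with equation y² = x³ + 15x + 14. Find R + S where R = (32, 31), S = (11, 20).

(3, 30)

(32, 31) + (11, 20). λ = (20 - 31)/(11 - 32) ≡ 26/16 mod 37. 16⁻¹ ≡ 7 (mod 37), so λ ≡ 34.
  x = λ² - 32 - 11 = 1156 - 43 ≡ 3; y = λ·(32 - 3) - 31 ≡ 30. → (3, 30)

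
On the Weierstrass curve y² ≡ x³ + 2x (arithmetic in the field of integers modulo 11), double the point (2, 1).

tangent at (2, 1): λ = (3·2² + 2)/(2·1) ≡ 3/2. 2⁻¹ ≡ 6 (mod 11), so λ ≡ 3·6 ≡ 7.
  x = λ² - 2 - 2 = 49 - 4 ≡ 1; y = λ·(2 - 1) - 1 ≡ 6. → (1, 6)

(1, 6)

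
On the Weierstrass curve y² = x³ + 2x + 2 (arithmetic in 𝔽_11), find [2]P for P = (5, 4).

(1, 7)

tangent at (5, 4): λ = (3·5² + 2)/(2·4) ≡ 0/8. 8⁻¹ ≡ 7 (mod 11), so λ ≡ 0·7 ≡ 0.
  x = λ² - 5 - 5 = 0 - 10 ≡ 1; y = λ·(5 - 1) - 4 ≡ 7. → (1, 7)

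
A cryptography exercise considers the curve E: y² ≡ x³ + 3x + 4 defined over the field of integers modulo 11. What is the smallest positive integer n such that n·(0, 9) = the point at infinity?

7

2P: tangent at (0, 9): λ = (3·0² + 3)/(2·9) ≡ 3/7. 7⁻¹ ≡ 8 (mod 11), so λ ≡ 3·8 ≡ 2.
  x = λ² - 0 - 0 = 4 - 0 ≡ 4; y = λ·(0 - 4) - 9 ≡ 5. → (4, 5)
3P: (4, 5) + (0, 9). λ = (9 - 5)/(0 - 4) ≡ 4/7 mod 11. 7⁻¹ ≡ 8 (mod 11) since 7·8 = 56 ≡ 1, so λ ≡ 10.
  x = λ² - 4 - 0 = 100 - 4 ≡ 8; y = λ·(4 - 8) - 5 ≡ 10. → (8, 10)
4P: (8, 10) + (0, 9). λ = (9 - 10)/(0 - 8) ≡ 10/3 mod 11. 3⁻¹ ≡ 4 (mod 11) since 3·4 = 12 ≡ 1, so λ ≡ 7.
  x = λ² - 8 - 0 = 49 - 8 ≡ 8; y = λ·(8 - 8) - 10 ≡ 1. → (8, 1)
5P: (8, 1) + (0, 9). λ = (9 - 1)/(0 - 8) ≡ 8/3 mod 11. 3⁻¹ ≡ 4 (mod 11), so λ ≡ 10.
  x = λ² - 8 - 0 = 100 - 8 ≡ 4; y = λ·(8 - 4) - 1 ≡ 6. → (4, 6)
6P: (4, 6) + (0, 9). λ = (9 - 6)/(0 - 4) ≡ 3/7 mod 11. 7⁻¹ ≡ 8 (mod 11) since 7·8 = 56 ≡ 1, so λ ≡ 2.
  x = λ² - 4 - 0 = 4 - 4 ≡ 0; y = λ·(4 - 0) - 6 ≡ 2. → (0, 2)
7P: (0, 2) + (0, 9): same x and y₁ ≡ -y₂, so the sum is the point at infinity.
7P = the point at infinity, so the order is 7.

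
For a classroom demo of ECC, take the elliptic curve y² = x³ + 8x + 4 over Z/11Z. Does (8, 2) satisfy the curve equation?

y² = 2² ≡ 4; x³ + 8x + 4 = 580 ≡ 8 (mod 11). 4 ≠ 8.

no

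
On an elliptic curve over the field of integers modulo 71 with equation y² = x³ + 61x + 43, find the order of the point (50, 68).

2P: tangent at (50, 68): λ = (3·50² + 61)/(2·68) ≡ 35/65. 65⁻¹ ≡ 59 (mod 71) since 65·59 = 3835 ≡ 1, so λ ≡ 35·59 ≡ 6.
  x = λ² - 50 - 50 = 36 - 100 ≡ 7; y = λ·(50 - 7) - 68 ≡ 48. → (7, 48)
3P: (7, 48) + (50, 68). λ = (68 - 48)/(50 - 7) ≡ 20/43 mod 71. 43⁻¹ ≡ 38 (mod 71) since 43·38 = 1634 ≡ 1, so λ ≡ 50.
  x = λ² - 7 - 50 = 2500 - 57 ≡ 29; y = λ·(7 - 29) - 48 ≡ 59. → (29, 59)
4P: (29, 59) + (50, 68). λ = (68 - 59)/(50 - 29) ≡ 9/21 mod 71. 21⁻¹ ≡ 44 (mod 71), so λ ≡ 41.
  x = λ² - 29 - 50 = 1681 - 79 ≡ 40; y = λ·(29 - 40) - 59 ≡ 58. → (40, 58)
5P: (40, 58) + (50, 68). λ = (68 - 58)/(50 - 40) ≡ 10/10 mod 71. 10⁻¹ ≡ 64 (mod 71) since 10·64 = 640 ≡ 1, so λ ≡ 1.
  x = λ² - 40 - 50 = 1 - 90 ≡ 53; y = λ·(40 - 53) - 58 ≡ 0. → (53, 0)
6P: (53, 0) + (50, 68). λ = (68 - 0)/(50 - 53) ≡ 68/68 mod 71. 68⁻¹ ≡ 47 (mod 71), so λ ≡ 1.
  x = λ² - 53 - 50 = 1 - 103 ≡ 40; y = λ·(53 - 40) - 0 ≡ 13. → (40, 13)
7P: (40, 13) + (50, 68). λ = (68 - 13)/(50 - 40) ≡ 55/10 mod 71. 10⁻¹ ≡ 64 (mod 71), so λ ≡ 41.
  x = λ² - 40 - 50 = 1681 - 90 ≡ 29; y = λ·(40 - 29) - 13 ≡ 12. → (29, 12)
8P: (29, 12) + (50, 68). λ = (68 - 12)/(50 - 29) ≡ 56/21 mod 71. 21⁻¹ ≡ 44 (mod 71), so λ ≡ 50.
  x = λ² - 29 - 50 = 2500 - 79 ≡ 7; y = λ·(29 - 7) - 12 ≡ 23. → (7, 23)
9P: (7, 23) + (50, 68). λ = (68 - 23)/(50 - 7) ≡ 45/43 mod 71. 43⁻¹ ≡ 38 (mod 71) since 43·38 = 1634 ≡ 1, so λ ≡ 6.
  x = λ² - 7 - 50 = 36 - 57 ≡ 50; y = λ·(7 - 50) - 23 ≡ 3. → (50, 3)
10P: (50, 3) + (50, 68): same x and y₁ ≡ -y₂, so the sum is O.
10P = O, so the order is 10.

10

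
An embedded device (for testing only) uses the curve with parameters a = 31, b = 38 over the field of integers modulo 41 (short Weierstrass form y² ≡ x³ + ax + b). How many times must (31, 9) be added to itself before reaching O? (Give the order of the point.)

10

2P: tangent at (31, 9): λ = (3·31² + 31)/(2·9) ≡ 3/18. 18⁻¹ ≡ 16 (mod 41), so λ ≡ 3·16 ≡ 7.
  x = λ² - 31 - 31 = 49 - 62 ≡ 28; y = λ·(31 - 28) - 9 ≡ 12. → (28, 12)
3P: (28, 12) + (31, 9). λ = (9 - 12)/(31 - 28) ≡ 38/3 mod 41. 3⁻¹ ≡ 14 (mod 41), so λ ≡ 40.
  x = λ² - 28 - 31 = 1600 - 59 ≡ 24; y = λ·(28 - 24) - 12 ≡ 25. → (24, 25)
4P: (24, 25) + (31, 9). λ = (9 - 25)/(31 - 24) ≡ 25/7 mod 41. 7⁻¹ ≡ 6 (mod 41), so λ ≡ 27.
  x = λ² - 24 - 31 = 729 - 55 ≡ 18; y = λ·(24 - 18) - 25 ≡ 14. → (18, 14)
5P: (18, 14) + (31, 9). λ = (9 - 14)/(31 - 18) ≡ 36/13 mod 41. 13⁻¹ ≡ 19 (mod 41), so λ ≡ 28.
  x = λ² - 18 - 31 = 784 - 49 ≡ 38; y = λ·(18 - 38) - 14 ≡ 0. → (38, 0)
6P: (38, 0) + (31, 9). λ = (9 - 0)/(31 - 38) ≡ 9/34 mod 41. 34⁻¹ ≡ 35 (mod 41), so λ ≡ 28.
  x = λ² - 38 - 31 = 784 - 69 ≡ 18; y = λ·(38 - 18) - 0 ≡ 27. → (18, 27)
7P: (18, 27) + (31, 9). λ = (9 - 27)/(31 - 18) ≡ 23/13 mod 41. 13⁻¹ ≡ 19 (mod 41) since 13·19 = 247 ≡ 1, so λ ≡ 27.
  x = λ² - 18 - 31 = 729 - 49 ≡ 24; y = λ·(18 - 24) - 27 ≡ 16. → (24, 16)
8P: (24, 16) + (31, 9). λ = (9 - 16)/(31 - 24) ≡ 34/7 mod 41. 7⁻¹ ≡ 6 (mod 41), so λ ≡ 40.
  x = λ² - 24 - 31 = 1600 - 55 ≡ 28; y = λ·(24 - 28) - 16 ≡ 29. → (28, 29)
9P: (28, 29) + (31, 9). λ = (9 - 29)/(31 - 28) ≡ 21/3 mod 41. 3⁻¹ ≡ 14 (mod 41) since 3·14 = 42 ≡ 1, so λ ≡ 7.
  x = λ² - 28 - 31 = 49 - 59 ≡ 31; y = λ·(28 - 31) - 29 ≡ 32. → (31, 32)
10P: (31, 32) + (31, 9): same x and y₁ ≡ -y₂, so the sum is O.
10P = O, so the order is 10.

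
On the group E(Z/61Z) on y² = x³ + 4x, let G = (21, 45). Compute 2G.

tangent at (21, 45): λ = (3·21² + 4)/(2·45) ≡ 46/29. 29⁻¹ ≡ 40 (mod 61) since 29·40 = 1160 ≡ 1, so λ ≡ 46·40 ≡ 10.
  x = λ² - 21 - 21 = 100 - 42 ≡ 58; y = λ·(21 - 58) - 45 ≡ 12. → (58, 12)

(58, 12)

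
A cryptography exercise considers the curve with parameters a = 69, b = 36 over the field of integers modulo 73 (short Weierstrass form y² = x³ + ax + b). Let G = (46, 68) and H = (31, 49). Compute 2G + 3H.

First 2G:
Repeated addition: build up to 2G.
2G: tangent at (46, 68): λ = (3·46² + 69)/(2·68) ≡ 66/63. 63⁻¹ ≡ 51 (mod 73), so λ ≡ 66·51 ≡ 8.
  x = λ² - 46 - 46 = 64 - 92 ≡ 45; y = λ·(46 - 45) - 68 ≡ 13. → (45, 13)
2G = (45, 13).
Next 3H:
Repeated addition: build up to 3H.
2H: tangent at (31, 49): λ = (3·31² + 69)/(2·49) ≡ 32/25. 25⁻¹ ≡ 38 (mod 73), so λ ≡ 32·38 ≡ 48.
  x = λ² - 31 - 31 = 2304 - 62 ≡ 52; y = λ·(31 - 52) - 49 ≡ 38. → (52, 38)
3H: (52, 38) + (31, 49). λ = (49 - 38)/(31 - 52) ≡ 11/52 mod 73. 52⁻¹ ≡ 66 (mod 73), so λ ≡ 69.
  x = λ² - 52 - 31 = 4761 - 83 ≡ 6; y = λ·(52 - 6) - 38 ≡ 70. → (6, 70)
3H = (6, 70).
Finally 2G + 3H:
(45, 13) + (6, 70). λ = (70 - 13)/(6 - 45) ≡ 57/34 mod 73. 34⁻¹ ≡ 58 (mod 73) since 34·58 = 1972 ≡ 1, so λ ≡ 21.
  x = λ² - 45 - 6 = 441 - 51 ≡ 25; y = λ·(45 - 25) - 13 ≡ 42. → (25, 42)

(25, 42)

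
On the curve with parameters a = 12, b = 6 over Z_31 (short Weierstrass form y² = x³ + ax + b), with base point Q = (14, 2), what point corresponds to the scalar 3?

(3, 10)

Repeated addition: build up to 3Q.
2Q: tangent at (14, 2): λ = (3·14² + 12)/(2·2) ≡ 11/4. 4⁻¹ ≡ 8 (mod 31) since 4·8 = 32 ≡ 1, so λ ≡ 11·8 ≡ 26.
  x = λ² - 14 - 14 = 676 - 28 ≡ 28; y = λ·(14 - 28) - 2 ≡ 6. → (28, 6)
3Q: (28, 6) + (14, 2). λ = (2 - 6)/(14 - 28) ≡ 27/17 mod 31. 17⁻¹ ≡ 11 (mod 31) since 17·11 = 187 ≡ 1, so λ ≡ 18.
  x = λ² - 28 - 14 = 324 - 42 ≡ 3; y = λ·(28 - 3) - 6 ≡ 10. → (3, 10)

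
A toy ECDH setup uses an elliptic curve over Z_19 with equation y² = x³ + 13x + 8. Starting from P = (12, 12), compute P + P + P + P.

Double-and-add on 4 = (100)₂. Start with P = (12, 12) for the leading 1-bit.
double: tangent at (12, 12): λ = (3·12² + 13)/(2·12) ≡ 8/5. 5⁻¹ ≡ 4 (mod 19), so λ ≡ 8·4 ≡ 13.
  x = λ² - 12 - 12 = 169 - 24 ≡ 12; y = λ·(12 - 12) - 12 ≡ 7. → (12, 7)
double: tangent at (12, 7): λ = (3·12² + 13)/(2·7) ≡ 8/14. 14⁻¹ ≡ 15 (mod 19), so λ ≡ 8·15 ≡ 6.
  x = λ² - 12 - 12 = 36 - 24 ≡ 12; y = λ·(12 - 12) - 7 ≡ 12. → (12, 12)

(12, 12)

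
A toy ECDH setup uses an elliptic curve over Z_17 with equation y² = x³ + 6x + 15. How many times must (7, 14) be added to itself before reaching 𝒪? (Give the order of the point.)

2P: tangent at (7, 14): λ = (3·7² + 6)/(2·14) ≡ 0/11. 11⁻¹ ≡ 14 (mod 17) since 11·14 = 154 ≡ 1, so λ ≡ 0·14 ≡ 0.
  x = λ² - 7 - 7 = 0 - 14 ≡ 3; y = λ·(7 - 3) - 14 ≡ 3. → (3, 3)
3P: (3, 3) + (7, 14). λ = (14 - 3)/(7 - 3) ≡ 11/4 mod 17. 4⁻¹ ≡ 13 (mod 17) since 4·13 = 52 ≡ 1, so λ ≡ 7.
  x = λ² - 3 - 7 = 49 - 10 ≡ 5; y = λ·(3 - 5) - 3 ≡ 0. → (5, 0)
4P: (5, 0) + (7, 14). λ = (14 - 0)/(7 - 5) ≡ 14/2 mod 17. 2⁻¹ ≡ 9 (mod 17), so λ ≡ 7.
  x = λ² - 5 - 7 = 49 - 12 ≡ 3; y = λ·(5 - 3) - 0 ≡ 14. → (3, 14)
5P: (3, 14) + (7, 14). λ = (14 - 14)/(7 - 3) ≡ 0/4 mod 17. 4⁻¹ ≡ 13 (mod 17) since 4·13 = 52 ≡ 1, so λ ≡ 0.
  x = λ² - 3 - 7 = 0 - 10 ≡ 7; y = λ·(3 - 7) - 14 ≡ 3. → (7, 3)
6P: (7, 3) + (7, 14): same x and y₁ ≡ -y₂, so the sum is 𝒪.
6P = 𝒪, so the order is 6.

6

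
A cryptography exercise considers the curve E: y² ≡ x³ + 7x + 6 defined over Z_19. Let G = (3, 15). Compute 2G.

tangent at (3, 15): λ = (3·3² + 7)/(2·15) ≡ 15/11. 11⁻¹ ≡ 7 (mod 19) since 11·7 = 77 ≡ 1, so λ ≡ 15·7 ≡ 10.
  x = λ² - 3 - 3 = 100 - 6 ≡ 18; y = λ·(3 - 18) - 15 ≡ 6. → (18, 6)

(18, 6)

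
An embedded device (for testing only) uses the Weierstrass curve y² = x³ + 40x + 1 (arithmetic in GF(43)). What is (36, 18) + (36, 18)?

tangent at (36, 18): λ = (3·36² + 40)/(2·18) ≡ 15/36. 36⁻¹ ≡ 6 (mod 43), so λ ≡ 15·6 ≡ 4.
  x = λ² - 36 - 36 = 16 - 72 ≡ 30; y = λ·(36 - 30) - 18 ≡ 6. → (30, 6)

(30, 6)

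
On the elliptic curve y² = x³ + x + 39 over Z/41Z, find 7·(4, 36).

(14, 38)

Write G = (4, 36).
Double-and-add on 7 = (111)₂. Start with G = (4, 36) for the leading 1-bit.
double: tangent at (4, 36): λ = (3·4² + 1)/(2·36) ≡ 8/31. 31⁻¹ ≡ 4 (mod 41), so λ ≡ 8·4 ≡ 32.
  x = λ² - 4 - 4 = 1024 - 8 ≡ 32; y = λ·(4 - 32) - 36 ≡ 11. → (32, 11)
add G: (32, 11) + (4, 36). λ = (36 - 11)/(4 - 32) ≡ 25/13 mod 41. 13⁻¹ ≡ 19 (mod 41) since 13·19 = 247 ≡ 1, so λ ≡ 24.
  x = λ² - 32 - 4 = 576 - 36 ≡ 7; y = λ·(32 - 7) - 11 ≡ 15. → (7, 15)
double: tangent at (7, 15): λ = (3·7² + 1)/(2·15) ≡ 25/30. 30⁻¹ ≡ 26 (mod 41) since 30·26 = 780 ≡ 1, so λ ≡ 25·26 ≡ 35.
  x = λ² - 7 - 7 = 1225 - 14 ≡ 22; y = λ·(7 - 22) - 15 ≡ 34. → (22, 34)
add G: (22, 34) + (4, 36). λ = (36 - 34)/(4 - 22) ≡ 2/23 mod 41. 23⁻¹ ≡ 25 (mod 41), so λ ≡ 9.
  x = λ² - 22 - 4 = 81 - 26 ≡ 14; y = λ·(22 - 14) - 34 ≡ 38. → (14, 38)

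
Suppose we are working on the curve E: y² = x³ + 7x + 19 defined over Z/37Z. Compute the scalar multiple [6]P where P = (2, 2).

Double-and-add on 6 = (110)₂. Start with P = (2, 2) for the leading 1-bit.
double: tangent at (2, 2): λ = (3·2² + 7)/(2·2) ≡ 19/4. 4⁻¹ ≡ 28 (mod 37), so λ ≡ 19·28 ≡ 14.
  x = λ² - 2 - 2 = 196 - 4 ≡ 7; y = λ·(2 - 7) - 2 ≡ 2. → (7, 2)
add P: (7, 2) + (2, 2). λ = (2 - 2)/(2 - 7) ≡ 0/32 mod 37. 32⁻¹ ≡ 22 (mod 37) since 32·22 = 704 ≡ 1, so λ ≡ 0.
  x = λ² - 7 - 2 = 0 - 9 ≡ 28; y = λ·(7 - 28) - 2 ≡ 35. → (28, 35)
double: tangent at (28, 35): λ = (3·28² + 7)/(2·35) ≡ 28/33. 33⁻¹ ≡ 9 (mod 37) since 33·9 = 297 ≡ 1, so λ ≡ 28·9 ≡ 30.
  x = λ² - 28 - 28 = 900 - 56 ≡ 30; y = λ·(28 - 30) - 35 ≡ 16. → (30, 16)

(30, 16)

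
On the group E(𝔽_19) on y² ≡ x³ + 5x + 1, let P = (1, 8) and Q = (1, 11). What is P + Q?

O

The two points share x = 1 and their y-coordinates satisfy 8 + 11 ≡ 0 (mod 19), so they are inverses. Their sum is the point at infinity.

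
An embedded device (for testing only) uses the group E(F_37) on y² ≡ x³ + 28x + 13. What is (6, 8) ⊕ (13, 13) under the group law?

(6, 8) + (13, 13). λ = (13 - 8)/(13 - 6) ≡ 5/7 mod 37. 7⁻¹ ≡ 16 (mod 37) since 7·16 = 112 ≡ 1, so λ ≡ 6.
  x = λ² - 6 - 13 = 36 - 19 ≡ 17; y = λ·(6 - 17) - 8 ≡ 0. → (17, 0)

(17, 0)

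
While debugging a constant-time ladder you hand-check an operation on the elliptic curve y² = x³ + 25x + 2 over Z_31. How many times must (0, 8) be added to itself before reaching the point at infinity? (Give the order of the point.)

2P: tangent at (0, 8): λ = (3·0² + 25)/(2·8) ≡ 25/16. 16⁻¹ ≡ 2 (mod 31) since 16·2 = 32 ≡ 1, so λ ≡ 25·2 ≡ 19.
  x = λ² - 0 - 0 = 361 - 0 ≡ 20; y = λ·(0 - 20) - 8 ≡ 15. → (20, 15)
3P: (20, 15) + (0, 8). λ = (8 - 15)/(0 - 20) ≡ 24/11 mod 31. 11⁻¹ ≡ 17 (mod 31), so λ ≡ 5.
  x = λ² - 20 - 0 = 25 - 20 ≡ 5; y = λ·(20 - 5) - 15 ≡ 29. → (5, 29)
4P: (5, 29) + (0, 8). λ = (8 - 29)/(0 - 5) ≡ 10/26 mod 31. 26⁻¹ ≡ 6 (mod 31) since 26·6 = 156 ≡ 1, so λ ≡ 29.
  x = λ² - 5 - 0 = 841 - 5 ≡ 30; y = λ·(5 - 30) - 29 ≡ 21. → (30, 21)
5P: (30, 21) + (0, 8). λ = (8 - 21)/(0 - 30) ≡ 18/1 mod 31. 1⁻¹ ≡ 1 (mod 31) since 1·1 = 1 ≡ 1, so λ ≡ 18.
  x = λ² - 30 - 0 = 324 - 30 ≡ 15; y = λ·(30 - 15) - 21 ≡ 1. → (15, 1)
6P: (15, 1) + (0, 8). λ = (8 - 1)/(0 - 15) ≡ 7/16 mod 31. 16⁻¹ ≡ 2 (mod 31) since 16·2 = 32 ≡ 1, so λ ≡ 14.
  x = λ² - 15 - 0 = 196 - 15 ≡ 26; y = λ·(15 - 26) - 1 ≡ 0. → (26, 0)
7P: (26, 0) + (0, 8). λ = (8 - 0)/(0 - 26) ≡ 8/5 mod 31. 5⁻¹ ≡ 25 (mod 31), so λ ≡ 14.
  x = λ² - 26 - 0 = 196 - 26 ≡ 15; y = λ·(26 - 15) - 0 ≡ 30. → (15, 30)
8P: (15, 30) + (0, 8). λ = (8 - 30)/(0 - 15) ≡ 9/16 mod 31. 16⁻¹ ≡ 2 (mod 31) since 16·2 = 32 ≡ 1, so λ ≡ 18.
  x = λ² - 15 - 0 = 324 - 15 ≡ 30; y = λ·(15 - 30) - 30 ≡ 10. → (30, 10)
9P: (30, 10) + (0, 8). λ = (8 - 10)/(0 - 30) ≡ 29/1 mod 31. 1⁻¹ ≡ 1 (mod 31), so λ ≡ 29.
  x = λ² - 30 - 0 = 841 - 30 ≡ 5; y = λ·(30 - 5) - 10 ≡ 2. → (5, 2)
10P: (5, 2) + (0, 8). λ = (8 - 2)/(0 - 5) ≡ 6/26 mod 31. 26⁻¹ ≡ 6 (mod 31), so λ ≡ 5.
  x = λ² - 5 - 0 = 25 - 5 ≡ 20; y = λ·(5 - 20) - 2 ≡ 16. → (20, 16)
11P: (20, 16) + (0, 8). λ = (8 - 16)/(0 - 20) ≡ 23/11 mod 31. 11⁻¹ ≡ 17 (mod 31) since 11·17 = 187 ≡ 1, so λ ≡ 19.
  x = λ² - 20 - 0 = 361 - 20 ≡ 0; y = λ·(20 - 0) - 16 ≡ 23. → (0, 23)
12P: (0, 23) + (0, 8): same x and y₁ ≡ -y₂, so the sum is the point at infinity.
12P = the point at infinity, so the order is 12.

12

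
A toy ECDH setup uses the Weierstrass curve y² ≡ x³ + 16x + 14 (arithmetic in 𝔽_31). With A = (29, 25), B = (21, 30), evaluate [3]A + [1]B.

(5, 8)

First 3A:
Repeated addition: build up to 3A.
2A: tangent at (29, 25): λ = (3·29² + 16)/(2·25) ≡ 28/19. 19⁻¹ ≡ 18 (mod 31), so λ ≡ 28·18 ≡ 8.
  x = λ² - 29 - 29 = 64 - 58 ≡ 6; y = λ·(29 - 6) - 25 ≡ 4. → (6, 4)
3A: (6, 4) + (29, 25). λ = (25 - 4)/(29 - 6) ≡ 21/23 mod 31. 23⁻¹ ≡ 27 (mod 31) since 23·27 = 621 ≡ 1, so λ ≡ 9.
  x = λ² - 6 - 29 = 81 - 35 ≡ 15; y = λ·(6 - 15) - 4 ≡ 8. → (15, 8)
3A = (15, 8).
Finally 3A + B:
(15, 8) + (21, 30). λ = (30 - 8)/(21 - 15) ≡ 22/6 mod 31. 6⁻¹ ≡ 26 (mod 31) since 6·26 = 156 ≡ 1, so λ ≡ 14.
  x = λ² - 15 - 21 = 196 - 36 ≡ 5; y = λ·(15 - 5) - 8 ≡ 8. → (5, 8)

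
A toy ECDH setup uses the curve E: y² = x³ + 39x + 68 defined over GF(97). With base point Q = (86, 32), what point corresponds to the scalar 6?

Double-and-add on 6 = (110)₂. Start with Q = (86, 32) for the leading 1-bit.
double: tangent at (86, 32): λ = (3·86² + 39)/(2·32) ≡ 14/64. 64⁻¹ ≡ 47 (mod 97) since 64·47 = 3008 ≡ 1, so λ ≡ 14·47 ≡ 76.
  x = λ² - 86 - 86 = 5776 - 172 ≡ 75; y = λ·(86 - 75) - 32 ≡ 28. → (75, 28)
add Q: (75, 28) + (86, 32). λ = (32 - 28)/(86 - 75) ≡ 4/11 mod 97. 11⁻¹ ≡ 53 (mod 97), so λ ≡ 18.
  x = λ² - 75 - 86 = 324 - 161 ≡ 66; y = λ·(75 - 66) - 28 ≡ 37. → (66, 37)
double: tangent at (66, 37): λ = (3·66² + 39)/(2·37) ≡ 12/74. 74⁻¹ ≡ 59 (mod 97), so λ ≡ 12·59 ≡ 29.
  x = λ² - 66 - 66 = 841 - 132 ≡ 30; y = λ·(66 - 30) - 37 ≡ 37. → (30, 37)

(30, 37)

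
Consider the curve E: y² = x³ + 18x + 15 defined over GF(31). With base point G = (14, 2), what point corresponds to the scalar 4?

(18, 8)

Double-and-add on 4 = (100)₂. Start with G = (14, 2) for the leading 1-bit.
double: tangent at (14, 2): λ = (3·14² + 18)/(2·2) ≡ 17/4. 4⁻¹ ≡ 8 (mod 31), so λ ≡ 17·8 ≡ 12.
  x = λ² - 14 - 14 = 144 - 28 ≡ 23; y = λ·(14 - 23) - 2 ≡ 14. → (23, 14)
double: tangent at (23, 14): λ = (3·23² + 18)/(2·14) ≡ 24/28. 28⁻¹ ≡ 10 (mod 31), so λ ≡ 24·10 ≡ 23.
  x = λ² - 23 - 23 = 529 - 46 ≡ 18; y = λ·(23 - 18) - 14 ≡ 8. → (18, 8)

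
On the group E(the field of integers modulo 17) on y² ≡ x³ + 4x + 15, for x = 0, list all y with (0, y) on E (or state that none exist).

7, 10

x³ + 4x + 15 = 15 ≡ 15 (mod 17).
Square roots of 15 mod 17: 7 and 10 (since 7² = 49 ≡ 15).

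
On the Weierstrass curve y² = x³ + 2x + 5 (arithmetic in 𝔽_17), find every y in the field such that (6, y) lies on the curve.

x³ + 2x + 5 = 233 ≡ 12 (mod 17).
12 is a non-residue mod 17; no y exists.

none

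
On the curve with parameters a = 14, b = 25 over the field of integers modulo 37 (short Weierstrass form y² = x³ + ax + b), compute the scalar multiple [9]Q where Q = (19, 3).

Repeated addition: build up to 9Q.
2Q: tangent at (19, 3): λ = (3·19² + 14)/(2·3) ≡ 24/6. 6⁻¹ ≡ 31 (mod 37), so λ ≡ 24·31 ≡ 4.
  x = λ² - 19 - 19 = 16 - 38 ≡ 15; y = λ·(19 - 15) - 3 ≡ 13. → (15, 13)
3Q: (15, 13) + (19, 3). λ = (3 - 13)/(19 - 15) ≡ 27/4 mod 37. 4⁻¹ ≡ 28 (mod 37), so λ ≡ 16.
  x = λ² - 15 - 19 = 256 - 34 ≡ 0; y = λ·(15 - 0) - 13 ≡ 5. → (0, 5)
4Q: (0, 5) + (19, 3). λ = (3 - 5)/(19 - 0) ≡ 35/19 mod 37. 19⁻¹ ≡ 2 (mod 37) since 19·2 = 38 ≡ 1, so λ ≡ 33.
  x = λ² - 0 - 19 = 1089 - 19 ≡ 34; y = λ·(0 - 34) - 5 ≡ 20. → (34, 20)
5Q: (34, 20) + (19, 3). λ = (3 - 20)/(19 - 34) ≡ 20/22 mod 37. 22⁻¹ ≡ 32 (mod 37) since 22·32 = 704 ≡ 1, so λ ≡ 11.
  x = λ² - 34 - 19 = 121 - 53 ≡ 31; y = λ·(34 - 31) - 20 ≡ 13. → (31, 13)
6Q: (31, 13) + (19, 3). λ = (3 - 13)/(19 - 31) ≡ 27/25 mod 37. 25⁻¹ ≡ 3 (mod 37), so λ ≡ 7.
  x = λ² - 31 - 19 = 49 - 50 ≡ 36; y = λ·(31 - 36) - 13 ≡ 26. → (36, 26)
7Q: (36, 26) + (19, 3). λ = (3 - 26)/(19 - 36) ≡ 14/20 mod 37. 20⁻¹ ≡ 13 (mod 37), so λ ≡ 34.
  x = λ² - 36 - 19 = 1156 - 55 ≡ 28; y = λ·(36 - 28) - 26 ≡ 24. → (28, 24)
8Q: (28, 24) + (19, 3). λ = (3 - 24)/(19 - 28) ≡ 16/28 mod 37. 28⁻¹ ≡ 4 (mod 37), so λ ≡ 27.
  x = λ² - 28 - 19 = 729 - 47 ≡ 16; y = λ·(28 - 16) - 24 ≡ 4. → (16, 4)
9Q: (16, 4) + (19, 3). λ = (3 - 4)/(19 - 16) ≡ 36/3 mod 37. 3⁻¹ ≡ 25 (mod 37), so λ ≡ 12.
  x = λ² - 16 - 19 = 144 - 35 ≡ 35; y = λ·(16 - 35) - 4 ≡ 27. → (35, 27)

(35, 27)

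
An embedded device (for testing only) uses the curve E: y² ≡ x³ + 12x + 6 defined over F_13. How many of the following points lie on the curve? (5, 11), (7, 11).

(5, 11): 11² ≡ 4, rhs ≡ 9 → off.
(7, 11): 11² ≡ 4, rhs ≡ 4 → on.

1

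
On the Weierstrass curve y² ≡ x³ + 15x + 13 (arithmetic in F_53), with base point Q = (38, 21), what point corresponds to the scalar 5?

Repeated addition: build up to 5Q.
2Q: tangent at (38, 21): λ = (3·38² + 15)/(2·21) ≡ 1/42. 42⁻¹ ≡ 24 (mod 53), so λ ≡ 1·24 ≡ 24.
  x = λ² - 38 - 38 = 576 - 76 ≡ 23; y = λ·(38 - 23) - 21 ≡ 21. → (23, 21)
3Q: (23, 21) + (38, 21). λ = (21 - 21)/(38 - 23) ≡ 0/15 mod 53. 15⁻¹ ≡ 46 (mod 53) since 15·46 = 690 ≡ 1, so λ ≡ 0.
  x = λ² - 23 - 38 = 0 - 61 ≡ 45; y = λ·(23 - 45) - 21 ≡ 32. → (45, 32)
4Q: (45, 32) + (38, 21). λ = (21 - 32)/(38 - 45) ≡ 42/46 mod 53. 46⁻¹ ≡ 15 (mod 53), so λ ≡ 47.
  x = λ² - 45 - 38 = 2209 - 83 ≡ 6; y = λ·(45 - 6) - 32 ≡ 52. → (6, 52)
5Q: (6, 52) + (38, 21). λ = (21 - 52)/(38 - 6) ≡ 22/32 mod 53. 32⁻¹ ≡ 5 (mod 53) since 32·5 = 160 ≡ 1, so λ ≡ 4.
  x = λ² - 6 - 38 = 16 - 44 ≡ 25; y = λ·(6 - 25) - 52 ≡ 31. → (25, 31)

(25, 31)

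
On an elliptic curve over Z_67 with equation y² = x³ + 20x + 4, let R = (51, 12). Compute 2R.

(25, 60)

tangent at (51, 12): λ = (3·51² + 20)/(2·12) ≡ 51/24. 24⁻¹ ≡ 14 (mod 67), so λ ≡ 51·14 ≡ 44.
  x = λ² - 51 - 51 = 1936 - 102 ≡ 25; y = λ·(51 - 25) - 12 ≡ 60. → (25, 60)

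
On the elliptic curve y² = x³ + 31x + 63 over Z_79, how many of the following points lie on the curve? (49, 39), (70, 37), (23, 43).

1

(49, 39): 39² ≡ 20, rhs ≡ 20 → on.
(70, 37): 37² ≡ 26, rhs ≡ 3 → off.
(23, 43): 43² ≡ 32, rhs ≡ 66 → off.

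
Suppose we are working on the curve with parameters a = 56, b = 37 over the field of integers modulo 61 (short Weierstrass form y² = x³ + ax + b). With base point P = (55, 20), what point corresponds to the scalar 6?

(3, 54)

Double-and-add on 6 = (110)₂. Start with P = (55, 20) for the leading 1-bit.
double: tangent at (55, 20): λ = (3·55² + 56)/(2·20) ≡ 42/40. 40⁻¹ ≡ 29 (mod 61) since 40·29 = 1160 ≡ 1, so λ ≡ 42·29 ≡ 59.
  x = λ² - 55 - 55 = 3481 - 110 ≡ 16; y = λ·(55 - 16) - 20 ≡ 24. → (16, 24)
add P: (16, 24) + (55, 20). λ = (20 - 24)/(55 - 16) ≡ 57/39 mod 61. 39⁻¹ ≡ 36 (mod 61) since 39·36 = 1404 ≡ 1, so λ ≡ 39.
  x = λ² - 16 - 55 = 1521 - 71 ≡ 47; y = λ·(16 - 47) - 24 ≡ 48. → (47, 48)
double: tangent at (47, 48): λ = (3·47² + 56)/(2·48) ≡ 34/35. 35⁻¹ ≡ 7 (mod 61) since 35·7 = 245 ≡ 1, so λ ≡ 34·7 ≡ 55.
  x = λ² - 47 - 47 = 3025 - 94 ≡ 3; y = λ·(47 - 3) - 48 ≡ 54. → (3, 54)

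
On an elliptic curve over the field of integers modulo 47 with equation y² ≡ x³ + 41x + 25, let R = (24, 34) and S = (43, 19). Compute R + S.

(12, 6)

(24, 34) + (43, 19). λ = (19 - 34)/(43 - 24) ≡ 32/19 mod 47. 19⁻¹ ≡ 5 (mod 47), so λ ≡ 19.
  x = λ² - 24 - 43 = 361 - 67 ≡ 12; y = λ·(24 - 12) - 34 ≡ 6. → (12, 6)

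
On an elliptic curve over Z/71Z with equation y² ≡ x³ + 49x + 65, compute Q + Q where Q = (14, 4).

tangent at (14, 4): λ = (3·14² + 49)/(2·4) ≡ 69/8. 8⁻¹ ≡ 9 (mod 71), so λ ≡ 69·9 ≡ 53.
  x = λ² - 14 - 14 = 2809 - 28 ≡ 12; y = λ·(14 - 12) - 4 ≡ 31. → (12, 31)

(12, 31)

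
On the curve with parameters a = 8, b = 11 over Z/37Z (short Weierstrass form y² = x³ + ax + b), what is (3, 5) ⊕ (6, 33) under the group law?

(3, 5) + (6, 33). λ = (33 - 5)/(6 - 3) ≡ 28/3 mod 37. 3⁻¹ ≡ 25 (mod 37), so λ ≡ 34.
  x = λ² - 3 - 6 = 1156 - 9 ≡ 0; y = λ·(3 - 0) - 5 ≡ 23. → (0, 23)

(0, 23)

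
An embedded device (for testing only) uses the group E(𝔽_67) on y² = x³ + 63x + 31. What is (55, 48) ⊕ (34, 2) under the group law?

(55, 48) + (34, 2). λ = (2 - 48)/(34 - 55) ≡ 21/46 mod 67. 46⁻¹ ≡ 51 (mod 67) since 46·51 = 2346 ≡ 1, so λ ≡ 66.
  x = λ² - 55 - 34 = 4356 - 89 ≡ 46; y = λ·(55 - 46) - 48 ≡ 10. → (46, 10)

(46, 10)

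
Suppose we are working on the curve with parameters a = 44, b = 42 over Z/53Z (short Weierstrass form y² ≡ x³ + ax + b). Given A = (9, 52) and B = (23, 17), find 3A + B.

(48, 42)

First 3A:
Repeated addition: build up to 3A.
2A: tangent at (9, 52): λ = (3·9² + 44)/(2·52) ≡ 22/51. 51⁻¹ ≡ 26 (mod 53), so λ ≡ 22·26 ≡ 42.
  x = λ² - 9 - 9 = 1764 - 18 ≡ 50; y = λ·(9 - 50) - 52 ≡ 28. → (50, 28)
3A: (50, 28) + (9, 52). λ = (52 - 28)/(9 - 50) ≡ 24/12 mod 53. 12⁻¹ ≡ 31 (mod 53) since 12·31 = 372 ≡ 1, so λ ≡ 2.
  x = λ² - 50 - 9 = 4 - 59 ≡ 51; y = λ·(50 - 51) - 28 ≡ 23. → (51, 23)
3A = (51, 23).
Finally 3A + B:
(51, 23) + (23, 17). λ = (17 - 23)/(23 - 51) ≡ 47/25 mod 53. 25⁻¹ ≡ 17 (mod 53) since 25·17 = 425 ≡ 1, so λ ≡ 4.
  x = λ² - 51 - 23 = 16 - 74 ≡ 48; y = λ·(51 - 48) - 23 ≡ 42. → (48, 42)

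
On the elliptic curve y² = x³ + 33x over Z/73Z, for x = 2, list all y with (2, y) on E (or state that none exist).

x³ + 33x + 0 = 74 ≡ 1 (mod 73).
Square roots of 1 mod 73: 1 and 72 (since 1² = 1 ≡ 1).

1, 72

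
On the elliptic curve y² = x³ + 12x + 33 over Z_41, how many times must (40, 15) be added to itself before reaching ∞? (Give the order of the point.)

12

2P: tangent at (40, 15): λ = (3·40² + 12)/(2·15) ≡ 15/30. 30⁻¹ ≡ 26 (mod 41) since 30·26 = 780 ≡ 1, so λ ≡ 15·26 ≡ 21.
  x = λ² - 40 - 40 = 441 - 80 ≡ 33; y = λ·(40 - 33) - 15 ≡ 9. → (33, 9)
3P: (33, 9) + (40, 15). λ = (15 - 9)/(40 - 33) ≡ 6/7 mod 41. 7⁻¹ ≡ 6 (mod 41), so λ ≡ 36.
  x = λ² - 33 - 40 = 1296 - 73 ≡ 34; y = λ·(33 - 34) - 9 ≡ 37. → (34, 37)
4P: (34, 37) + (40, 15). λ = (15 - 37)/(40 - 34) ≡ 19/6 mod 41. 6⁻¹ ≡ 7 (mod 41) since 6·7 = 42 ≡ 1, so λ ≡ 10.
  x = λ² - 34 - 40 = 100 - 74 ≡ 26; y = λ·(34 - 26) - 37 ≡ 2. → (26, 2)
5P: (26, 2) + (40, 15). λ = (15 - 2)/(40 - 26) ≡ 13/14 mod 41. 14⁻¹ ≡ 3 (mod 41), so λ ≡ 39.
  x = λ² - 26 - 40 = 1521 - 66 ≡ 20; y = λ·(26 - 20) - 2 ≡ 27. → (20, 27)
6P: (20, 27) + (40, 15). λ = (15 - 27)/(40 - 20) ≡ 29/20 mod 41. 20⁻¹ ≡ 39 (mod 41) since 20·39 = 780 ≡ 1, so λ ≡ 24.
  x = λ² - 20 - 40 = 576 - 60 ≡ 24; y = λ·(20 - 24) - 27 ≡ 0. → (24, 0)
7P: (24, 0) + (40, 15). λ = (15 - 0)/(40 - 24) ≡ 15/16 mod 41. 16⁻¹ ≡ 18 (mod 41), so λ ≡ 24.
  x = λ² - 24 - 40 = 576 - 64 ≡ 20; y = λ·(24 - 20) - 0 ≡ 14. → (20, 14)
8P: (20, 14) + (40, 15). λ = (15 - 14)/(40 - 20) ≡ 1/20 mod 41. 20⁻¹ ≡ 39 (mod 41), so λ ≡ 39.
  x = λ² - 20 - 40 = 1521 - 60 ≡ 26; y = λ·(20 - 26) - 14 ≡ 39. → (26, 39)
9P: (26, 39) + (40, 15). λ = (15 - 39)/(40 - 26) ≡ 17/14 mod 41. 14⁻¹ ≡ 3 (mod 41) since 14·3 = 42 ≡ 1, so λ ≡ 10.
  x = λ² - 26 - 40 = 100 - 66 ≡ 34; y = λ·(26 - 34) - 39 ≡ 4. → (34, 4)
10P: (34, 4) + (40, 15). λ = (15 - 4)/(40 - 34) ≡ 11/6 mod 41. 6⁻¹ ≡ 7 (mod 41), so λ ≡ 36.
  x = λ² - 34 - 40 = 1296 - 74 ≡ 33; y = λ·(34 - 33) - 4 ≡ 32. → (33, 32)
11P: (33, 32) + (40, 15). λ = (15 - 32)/(40 - 33) ≡ 24/7 mod 41. 7⁻¹ ≡ 6 (mod 41), so λ ≡ 21.
  x = λ² - 33 - 40 = 441 - 73 ≡ 40; y = λ·(33 - 40) - 32 ≡ 26. → (40, 26)
12P: (40, 26) + (40, 15): same x and y₁ ≡ -y₂, so the sum is ∞.
12P = ∞, so the order is 12.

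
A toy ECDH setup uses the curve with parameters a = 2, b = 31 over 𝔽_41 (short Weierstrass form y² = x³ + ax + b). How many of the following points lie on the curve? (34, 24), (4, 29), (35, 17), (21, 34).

2

(34, 24): 24² ≡ 2, rhs ≡ 2 → on.
(4, 29): 29² ≡ 21, rhs ≡ 21 → on.
(35, 17): 17² ≡ 2, rhs ≡ 8 → off.
(21, 34): 34² ≡ 8, rhs ≡ 27 → off.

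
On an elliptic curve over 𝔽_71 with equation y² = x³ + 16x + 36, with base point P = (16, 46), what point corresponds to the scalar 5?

(13, 58)

Repeated addition: build up to 5P.
2P: tangent at (16, 46): λ = (3·16² + 16)/(2·46) ≡ 3/21. 21⁻¹ ≡ 44 (mod 71) since 21·44 = 924 ≡ 1, so λ ≡ 3·44 ≡ 61.
  x = λ² - 16 - 16 = 3721 - 32 ≡ 68; y = λ·(16 - 68) - 46 ≡ 48. → (68, 48)
3P: (68, 48) + (16, 46). λ = (46 - 48)/(16 - 68) ≡ 69/19 mod 71. 19⁻¹ ≡ 15 (mod 71) since 19·15 = 285 ≡ 1, so λ ≡ 41.
  x = λ² - 68 - 16 = 1681 - 84 ≡ 35; y = λ·(68 - 35) - 48 ≡ 27. → (35, 27)
4P: (35, 27) + (16, 46). λ = (46 - 27)/(16 - 35) ≡ 19/52 mod 71. 52⁻¹ ≡ 56 (mod 71), so λ ≡ 70.
  x = λ² - 35 - 16 = 4900 - 51 ≡ 21; y = λ·(35 - 21) - 27 ≡ 30. → (21, 30)
5P: (21, 30) + (16, 46). λ = (46 - 30)/(16 - 21) ≡ 16/66 mod 71. 66⁻¹ ≡ 14 (mod 71) since 66·14 = 924 ≡ 1, so λ ≡ 11.
  x = λ² - 21 - 16 = 121 - 37 ≡ 13; y = λ·(21 - 13) - 30 ≡ 58. → (13, 58)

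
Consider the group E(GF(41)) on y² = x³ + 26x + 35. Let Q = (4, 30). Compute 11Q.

Repeated addition: build up to 11Q.
2Q: tangent at (4, 30): λ = (3·4² + 26)/(2·30) ≡ 33/19. 19⁻¹ ≡ 13 (mod 41), so λ ≡ 33·13 ≡ 19.
  x = λ² - 4 - 4 = 361 - 8 ≡ 25; y = λ·(4 - 25) - 30 ≡ 22. → (25, 22)
3Q: (25, 22) + (4, 30). λ = (30 - 22)/(4 - 25) ≡ 8/20 mod 41. 20⁻¹ ≡ 39 (mod 41), so λ ≡ 25.
  x = λ² - 25 - 4 = 625 - 29 ≡ 22; y = λ·(25 - 22) - 22 ≡ 12. → (22, 12)
4Q: (22, 12) + (4, 30). λ = (30 - 12)/(4 - 22) ≡ 18/23 mod 41. 23⁻¹ ≡ 25 (mod 41), so λ ≡ 40.
  x = λ² - 22 - 4 = 1600 - 26 ≡ 16; y = λ·(22 - 16) - 12 ≡ 23. → (16, 23)
5Q: (16, 23) + (4, 30). λ = (30 - 23)/(4 - 16) ≡ 7/29 mod 41. 29⁻¹ ≡ 17 (mod 41), so λ ≡ 37.
  x = λ² - 16 - 4 = 1369 - 20 ≡ 37; y = λ·(16 - 37) - 23 ≡ 20. → (37, 20)
6Q: (37, 20) + (4, 30). λ = (30 - 20)/(4 - 37) ≡ 10/8 mod 41. 8⁻¹ ≡ 36 (mod 41) since 8·36 = 288 ≡ 1, so λ ≡ 32.
  x = λ² - 37 - 4 = 1024 - 41 ≡ 40; y = λ·(37 - 40) - 20 ≡ 7. → (40, 7)
7Q: (40, 7) + (4, 30). λ = (30 - 7)/(4 - 40) ≡ 23/5 mod 41. 5⁻¹ ≡ 33 (mod 41), so λ ≡ 21.
  x = λ² - 40 - 4 = 441 - 44 ≡ 28; y = λ·(40 - 28) - 7 ≡ 40. → (28, 40)
8Q: (28, 40) + (4, 30). λ = (30 - 40)/(4 - 28) ≡ 31/17 mod 41. 17⁻¹ ≡ 29 (mod 41), so λ ≡ 38.
  x = λ² - 28 - 4 = 1444 - 32 ≡ 18; y = λ·(28 - 18) - 40 ≡ 12. → (18, 12)
9Q: (18, 12) + (4, 30). λ = (30 - 12)/(4 - 18) ≡ 18/27 mod 41. 27⁻¹ ≡ 38 (mod 41) since 27·38 = 1026 ≡ 1, so λ ≡ 28.
  x = λ² - 18 - 4 = 784 - 22 ≡ 24; y = λ·(18 - 24) - 12 ≡ 25. → (24, 25)
10Q: (24, 25) + (4, 30). λ = (30 - 25)/(4 - 24) ≡ 5/21 mod 41. 21⁻¹ ≡ 2 (mod 41) since 21·2 = 42 ≡ 1, so λ ≡ 10.
  x = λ² - 24 - 4 = 100 - 28 ≡ 31; y = λ·(24 - 31) - 25 ≡ 28. → (31, 28)
11Q: (31, 28) + (4, 30). λ = (30 - 28)/(4 - 31) ≡ 2/14 mod 41. 14⁻¹ ≡ 3 (mod 41), so λ ≡ 6.
  x = λ² - 31 - 4 = 36 - 35 ≡ 1; y = λ·(31 - 1) - 28 ≡ 29. → (1, 29)

(1, 29)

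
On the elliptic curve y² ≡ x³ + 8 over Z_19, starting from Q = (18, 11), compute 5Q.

Repeated addition: build up to 5Q.
2Q: tangent at (18, 11): λ = (3·18² + 0)/(2·11) ≡ 3/3. 3⁻¹ ≡ 13 (mod 19), so λ ≡ 3·13 ≡ 1.
  x = λ² - 18 - 18 = 1 - 36 ≡ 3; y = λ·(18 - 3) - 11 ≡ 4. → (3, 4)
3Q: (3, 4) + (18, 11). λ = (11 - 4)/(18 - 3) ≡ 7/15 mod 19. 15⁻¹ ≡ 14 (mod 19), so λ ≡ 3.
  x = λ² - 3 - 18 = 9 - 21 ≡ 7; y = λ·(3 - 7) - 4 ≡ 3. → (7, 3)
4Q: (7, 3) + (18, 11). λ = (11 - 3)/(18 - 7) ≡ 8/11 mod 19. 11⁻¹ ≡ 7 (mod 19), so λ ≡ 18.
  x = λ² - 7 - 18 = 324 - 25 ≡ 14; y = λ·(7 - 14) - 3 ≡ 4. → (14, 4)
5Q: (14, 4) + (18, 11). λ = (11 - 4)/(18 - 14) ≡ 7/4 mod 19. 4⁻¹ ≡ 5 (mod 19), so λ ≡ 16.
  x = λ² - 14 - 18 = 256 - 32 ≡ 15; y = λ·(14 - 15) - 4 ≡ 18. → (15, 18)

(15, 18)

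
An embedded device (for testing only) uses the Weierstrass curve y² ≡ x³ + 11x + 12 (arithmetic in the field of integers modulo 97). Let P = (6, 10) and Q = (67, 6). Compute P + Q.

(30, 52)

(6, 10) + (67, 6). λ = (6 - 10)/(67 - 6) ≡ 93/61 mod 97. 61⁻¹ ≡ 35 (mod 97) since 61·35 = 2135 ≡ 1, so λ ≡ 54.
  x = λ² - 6 - 67 = 2916 - 73 ≡ 30; y = λ·(6 - 30) - 10 ≡ 52. → (30, 52)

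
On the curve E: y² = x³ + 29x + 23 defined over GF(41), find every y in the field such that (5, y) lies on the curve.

none

x³ + 29x + 23 = 293 ≡ 6 (mod 41).
6 is a non-residue mod 41; no y exists.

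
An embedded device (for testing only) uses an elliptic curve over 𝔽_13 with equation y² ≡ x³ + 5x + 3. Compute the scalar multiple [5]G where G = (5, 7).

Repeated addition: build up to 5G.
2G: tangent at (5, 7): λ = (3·5² + 5)/(2·7) ≡ 2/1. 1⁻¹ ≡ 1 (mod 13) since 1·1 = 1 ≡ 1, so λ ≡ 2·1 ≡ 2.
  x = λ² - 5 - 5 = 4 - 10 ≡ 7; y = λ·(5 - 7) - 7 ≡ 2. → (7, 2)
3G: (7, 2) + (5, 7). λ = (7 - 2)/(5 - 7) ≡ 5/11 mod 13. 11⁻¹ ≡ 6 (mod 13), so λ ≡ 4.
  x = λ² - 7 - 5 = 16 - 12 ≡ 4; y = λ·(7 - 4) - 2 ≡ 10. → (4, 10)
4G: (4, 10) + (5, 7). λ = (7 - 10)/(5 - 4) ≡ 10/1 mod 13. 1⁻¹ ≡ 1 (mod 13), so λ ≡ 10.
  x = λ² - 4 - 5 = 100 - 9 ≡ 0; y = λ·(4 - 0) - 10 ≡ 4. → (0, 4)
5G: (0, 4) + (5, 7). λ = (7 - 4)/(5 - 0) ≡ 3/5 mod 13. 5⁻¹ ≡ 8 (mod 13) since 5·8 = 40 ≡ 1, so λ ≡ 11.
  x = λ² - 0 - 5 = 121 - 5 ≡ 12; y = λ·(0 - 12) - 4 ≡ 7. → (12, 7)

(12, 7)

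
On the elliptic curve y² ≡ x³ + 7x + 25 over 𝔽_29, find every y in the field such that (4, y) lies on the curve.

x³ + 7x + 25 = 117 ≡ 1 (mod 29).
Square roots of 1 mod 29: 1 and 28 (since 1² = 1 ≡ 1).

1, 28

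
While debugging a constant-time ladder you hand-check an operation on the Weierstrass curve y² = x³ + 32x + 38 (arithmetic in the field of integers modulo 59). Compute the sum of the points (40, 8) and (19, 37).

(40, 8) + (19, 37). λ = (37 - 8)/(19 - 40) ≡ 29/38 mod 59. 38⁻¹ ≡ 14 (mod 59), so λ ≡ 52.
  x = λ² - 40 - 19 = 2704 - 59 ≡ 49; y = λ·(40 - 49) - 8 ≡ 55. → (49, 55)

(49, 55)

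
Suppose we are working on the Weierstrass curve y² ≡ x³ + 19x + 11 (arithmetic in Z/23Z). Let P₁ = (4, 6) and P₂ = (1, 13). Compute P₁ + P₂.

(3, 7)

(4, 6) + (1, 13). λ = (13 - 6)/(1 - 4) ≡ 7/20 mod 23. 20⁻¹ ≡ 15 (mod 23), so λ ≡ 13.
  x = λ² - 4 - 1 = 169 - 5 ≡ 3; y = λ·(4 - 3) - 6 ≡ 7. → (3, 7)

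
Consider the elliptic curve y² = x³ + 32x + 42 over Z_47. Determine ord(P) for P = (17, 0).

2P: (17, 0) + (17, 0): same x and y₁ ≡ -y₂, so the sum is 𝒪.
2P = 𝒪, so the order is 2.

2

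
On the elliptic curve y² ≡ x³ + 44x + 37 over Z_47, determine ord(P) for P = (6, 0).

2P: (6, 0) + (6, 0): same x and y₁ ≡ -y₂, so the sum is the point at infinity.
2P = the point at infinity, so the order is 2.

2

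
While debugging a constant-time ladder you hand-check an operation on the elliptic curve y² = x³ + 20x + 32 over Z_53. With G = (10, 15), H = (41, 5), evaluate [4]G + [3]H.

First 4G:
Repeated addition: build up to 4G.
2G: tangent at (10, 15): λ = (3·10² + 20)/(2·15) ≡ 2/30. 30⁻¹ ≡ 23 (mod 53), so λ ≡ 2·23 ≡ 46.
  x = λ² - 10 - 10 = 2116 - 20 ≡ 29; y = λ·(10 - 29) - 15 ≡ 12. → (29, 12)
3G: (29, 12) + (10, 15). λ = (15 - 12)/(10 - 29) ≡ 3/34 mod 53. 34⁻¹ ≡ 39 (mod 53), so λ ≡ 11.
  x = λ² - 29 - 10 = 121 - 39 ≡ 29; y = λ·(29 - 29) - 12 ≡ 41. → (29, 41)
4G: (29, 41) + (10, 15). λ = (15 - 41)/(10 - 29) ≡ 27/34 mod 53. 34⁻¹ ≡ 39 (mod 53) since 34·39 = 1326 ≡ 1, so λ ≡ 46.
  x = λ² - 29 - 10 = 2116 - 39 ≡ 10; y = λ·(29 - 10) - 41 ≡ 38. → (10, 38)
4G = (10, 38).
Next 3H:
Repeated addition: build up to 3H.
2H: tangent at (41, 5): λ = (3·41² + 20)/(2·5) ≡ 28/10. 10⁻¹ ≡ 16 (mod 53) since 10·16 = 160 ≡ 1, so λ ≡ 28·16 ≡ 24.
  x = λ² - 41 - 41 = 576 - 82 ≡ 17; y = λ·(41 - 17) - 5 ≡ 41. → (17, 41)
3H: (17, 41) + (41, 5). λ = (5 - 41)/(41 - 17) ≡ 17/24 mod 53. 24⁻¹ ≡ 42 (mod 53), so λ ≡ 25.
  x = λ² - 17 - 41 = 625 - 58 ≡ 37; y = λ·(17 - 37) - 41 ≡ 42. → (37, 42)
3H = (37, 42).
Finally 4G + 3H:
(10, 38) + (37, 42). λ = (42 - 38)/(37 - 10) ≡ 4/27 mod 53. 27⁻¹ ≡ 2 (mod 53) since 27·2 = 54 ≡ 1, so λ ≡ 8.
  x = λ² - 10 - 37 = 64 - 47 ≡ 17; y = λ·(10 - 17) - 38 ≡ 12. → (17, 12)

(17, 12)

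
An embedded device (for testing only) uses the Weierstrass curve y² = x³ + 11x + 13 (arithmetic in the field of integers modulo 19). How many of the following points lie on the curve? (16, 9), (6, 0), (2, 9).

1

(16, 9): 9² ≡ 5, rhs ≡ 10 → off.
(6, 0): 0² ≡ 0, rhs ≡ 10 → off.
(2, 9): 9² ≡ 5, rhs ≡ 5 → on.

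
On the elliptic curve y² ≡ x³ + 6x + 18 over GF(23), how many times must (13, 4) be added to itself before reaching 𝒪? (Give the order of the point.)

7

2P: tangent at (13, 4): λ = (3·13² + 6)/(2·4) ≡ 7/8. 8⁻¹ ≡ 3 (mod 23) since 8·3 = 24 ≡ 1, so λ ≡ 7·3 ≡ 21.
  x = λ² - 13 - 13 = 441 - 26 ≡ 1; y = λ·(13 - 1) - 4 ≡ 18. → (1, 18)
3P: (1, 18) + (13, 4). λ = (4 - 18)/(13 - 1) ≡ 9/12 mod 23. 12⁻¹ ≡ 2 (mod 23) since 12·2 = 24 ≡ 1, so λ ≡ 18.
  x = λ² - 1 - 13 = 324 - 14 ≡ 11; y = λ·(1 - 11) - 18 ≡ 9. → (11, 9)
4P: (11, 9) + (13, 4). λ = (4 - 9)/(13 - 11) ≡ 18/2 mod 23. 2⁻¹ ≡ 12 (mod 23), so λ ≡ 9.
  x = λ² - 11 - 13 = 81 - 24 ≡ 11; y = λ·(11 - 11) - 9 ≡ 14. → (11, 14)
5P: (11, 14) + (13, 4). λ = (4 - 14)/(13 - 11) ≡ 13/2 mod 23. 2⁻¹ ≡ 12 (mod 23) since 2·12 = 24 ≡ 1, so λ ≡ 18.
  x = λ² - 11 - 13 = 324 - 24 ≡ 1; y = λ·(11 - 1) - 14 ≡ 5. → (1, 5)
6P: (1, 5) + (13, 4). λ = (4 - 5)/(13 - 1) ≡ 22/12 mod 23. 12⁻¹ ≡ 2 (mod 23), so λ ≡ 21.
  x = λ² - 1 - 13 = 441 - 14 ≡ 13; y = λ·(1 - 13) - 5 ≡ 19. → (13, 19)
7P: (13, 19) + (13, 4): same x and y₁ ≡ -y₂, so the sum is 𝒪.
7P = 𝒪, so the order is 7.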